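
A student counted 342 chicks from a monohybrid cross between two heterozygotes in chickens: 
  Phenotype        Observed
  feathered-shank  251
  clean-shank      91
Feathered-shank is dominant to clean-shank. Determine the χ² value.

For a monohybrid cross between heterozygotes with complete dominance, the expected phenotypic ratio is 3:1.
Under the 3:1 hypothesis (Σ ratio = 4, N = 342):
  feathered-shank: 342 × 3/4 = 256.5
  clean-shank: 342 × 1/4 = 85.5
χ² = Σ (O − E)² / E
  feathered-shank: (251 − 256.5)² / 256.5 = 0.1179
  clean-shank: (91 − 85.5)² / 85.5 = 0.3538
χ² = 0.1179 + 0.3538 = 0.4717 ≈ 0.472

0.472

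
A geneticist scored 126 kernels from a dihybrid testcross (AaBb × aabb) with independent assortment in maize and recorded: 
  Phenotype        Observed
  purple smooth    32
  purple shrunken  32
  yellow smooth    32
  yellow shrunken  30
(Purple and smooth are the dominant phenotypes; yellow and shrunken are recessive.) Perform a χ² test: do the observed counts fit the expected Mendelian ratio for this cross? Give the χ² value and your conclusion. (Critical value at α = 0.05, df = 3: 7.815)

0.095; consistent

A dihybrid testcross with independent assortment gives a 1:1:1:1 ratio.
Under the 1:1:1:1 hypothesis (Σ ratio = 4, N = 126):
  purple smooth: 126 × 1/4 = 31.5
  purple shrunken: 126 × 1/4 = 31.5
  yellow smooth: 126 × 1/4 = 31.5
  yellow shrunken: 126 × 1/4 = 31.5
χ² = Σ (O − E)² / E
  purple smooth: (32 − 31.5)² / 31.5 = 0.0079
  purple shrunken: (32 − 31.5)² / 31.5 = 0.0079
  yellow smooth: (32 − 31.5)² / 31.5 = 0.0079
  yellow shrunken: (30 − 31.5)² / 31.5 = 0.0714
χ² = 0.0079 + 0.0079 + 0.0079 + 0.0714 = 0.0951 ≈ 0.095
Degrees of freedom = 4 − 1 = 3; critical value at α = 0.05 is 7.815.
Since 0.095 < 7.815, we fail to reject the null hypothesis — the data are consistent with the 1:1:1:1 ratio.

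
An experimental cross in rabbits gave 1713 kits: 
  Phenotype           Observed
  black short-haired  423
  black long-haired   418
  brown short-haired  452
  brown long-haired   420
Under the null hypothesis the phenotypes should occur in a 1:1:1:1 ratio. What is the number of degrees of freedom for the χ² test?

3

A goodness-of-fit test with 4 phenotype classes has df = 4 − 1 = 3.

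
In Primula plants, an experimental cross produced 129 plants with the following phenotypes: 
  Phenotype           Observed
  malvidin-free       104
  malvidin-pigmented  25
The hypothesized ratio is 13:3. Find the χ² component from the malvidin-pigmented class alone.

Total ratio parts = 16. Expected numbers out of 129:
  malvidin-free: 129 × 13/16 = 104.8125
  malvidin-pigmented: 129 × 3/16 = 24.1875
Contribution of malvidin-pigmented: (25 − 24.1875)² / 24.1875 = 0.0273

0.027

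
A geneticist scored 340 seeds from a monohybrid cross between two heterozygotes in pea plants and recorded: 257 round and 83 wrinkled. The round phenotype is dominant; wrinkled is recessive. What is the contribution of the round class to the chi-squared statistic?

For a monohybrid cross between heterozygotes with complete dominance, the expected phenotypic ratio is 3:1.
Total ratio parts = 4. Expected numbers out of 340:
  round: 340 × 3/4 = 255
  wrinkled: 340 × 1/4 = 85
Contribution of round: (257 − 255)² / 255 = 0.0157

0.016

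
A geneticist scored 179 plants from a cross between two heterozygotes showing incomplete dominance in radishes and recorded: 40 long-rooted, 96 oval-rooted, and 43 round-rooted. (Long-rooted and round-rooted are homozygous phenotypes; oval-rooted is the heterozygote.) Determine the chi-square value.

1.045

With incomplete dominance, a heterozygote × heterozygote cross gives a 1:2:1 phenotypic ratio.
Under the 1:2:1 hypothesis (Σ ratio = 4, N = 179):
  long-rooted: 179 × 1/4 = 44.75
  oval-rooted: 179 × 2/4 = 89.5
  round-rooted: 179 × 1/4 = 44.75
χ² = Σ (O − E)² / E
  long-rooted: (40 − 44.75)² / 44.75 = 0.5042
  oval-rooted: (96 − 89.5)² / 89.5 = 0.4721
  round-rooted: (43 − 44.75)² / 44.75 = 0.0684
χ² = 0.5042 + 0.4721 + 0.0684 = 1.0447 ≈ 1.045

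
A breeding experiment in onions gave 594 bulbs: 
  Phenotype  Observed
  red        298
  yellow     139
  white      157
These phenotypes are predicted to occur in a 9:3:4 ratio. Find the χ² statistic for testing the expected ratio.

Total ratio parts = 16. Expected numbers out of 594:
  red: 594 × 9/16 = 334.125
  yellow: 594 × 3/16 = 111.375
  white: 594 × 4/16 = 148.5
χ² = Σ (O − E)² / E
  red: (298 − 334.125)² / 334.125 = 3.9058
  yellow: (139 − 111.375)² / 111.375 = 6.8520
  white: (157 − 148.5)² / 148.5 = 0.4865
χ² = 3.9058 + 6.8520 + 0.4865 = 11.2443 ≈ 11.244

11.244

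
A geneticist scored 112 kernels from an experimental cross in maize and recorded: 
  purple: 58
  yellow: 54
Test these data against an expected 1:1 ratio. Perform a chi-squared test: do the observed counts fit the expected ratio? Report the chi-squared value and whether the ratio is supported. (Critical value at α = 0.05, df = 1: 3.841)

0.143; consistent

Total ratio parts = 2. Expected numbers out of 112:
  purple: 112 × 1/2 = 56
  yellow: 112 × 1/2 = 56
χ² = Σ (O − E)² / E
  purple: (58 − 56)² / 56 = 0.0714
  yellow: (54 − 56)² / 56 = 0.0714
χ² = 0.0714 + 0.0714 = 0.1428 ≈ 0.143
Degrees of freedom = 2 − 1 = 1; critical value at α = 0.05 is 3.841.
Since 0.143 < 3.841, we fail to reject the null hypothesis — the data are consistent with the 1:1 ratio.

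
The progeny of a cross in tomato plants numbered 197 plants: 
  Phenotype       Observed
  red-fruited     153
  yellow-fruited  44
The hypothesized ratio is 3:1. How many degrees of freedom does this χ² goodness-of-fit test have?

A goodness-of-fit test with 2 phenotype classes has df = 2 − 1 = 1.

1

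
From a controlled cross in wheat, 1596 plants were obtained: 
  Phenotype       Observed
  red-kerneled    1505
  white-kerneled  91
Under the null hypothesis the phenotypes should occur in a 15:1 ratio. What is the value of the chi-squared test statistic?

The 15:1 ratio has 16 parts, so with N = 1596 the expected counts are:
  red-kerneled: 1596 × 15/16 = 1496.25
  white-kerneled: 1596 × 1/16 = 99.75
χ² = Σ (O − E)² / E
  red-kerneled: (1505 − 1496.25)² / 1496.25 = 0.0512
  white-kerneled: (91 − 99.75)² / 99.75 = 0.7675
χ² = 0.0512 + 0.7675 = 0.8187 ≈ 0.819

0.819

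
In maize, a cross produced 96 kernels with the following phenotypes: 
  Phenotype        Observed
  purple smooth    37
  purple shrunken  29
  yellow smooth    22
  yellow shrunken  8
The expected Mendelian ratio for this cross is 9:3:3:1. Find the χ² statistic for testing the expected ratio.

Under the 9:3:3:1 hypothesis (Σ ratio = 16, N = 96):
  purple smooth: 96 × 9/16 = 54
  purple shrunken: 96 × 3/16 = 18
  yellow smooth: 96 × 3/16 = 18
  yellow shrunken: 96 × 1/16 = 6
χ² = Σ (O − E)² / E
  purple smooth: (37 − 54)² / 54 = 5.3519
  purple shrunken: (29 − 18)² / 18 = 6.7222
  yellow smooth: (22 − 18)² / 18 = 0.8889
  yellow shrunken: (8 − 6)² / 6 = 0.6667
χ² = 5.3519 + 6.7222 + 0.8889 + 0.6667 = 13.6297 ≈ 13.630

13.630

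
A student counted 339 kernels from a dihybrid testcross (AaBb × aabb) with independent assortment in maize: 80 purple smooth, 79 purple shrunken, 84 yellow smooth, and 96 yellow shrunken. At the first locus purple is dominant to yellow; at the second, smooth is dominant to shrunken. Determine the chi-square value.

2.156

A dihybrid testcross with independent assortment gives a 1:1:1:1 ratio.
Under the 1:1:1:1 hypothesis (Σ ratio = 4, N = 339):
  purple smooth: 339 × 1/4 = 84.75
  purple shrunken: 339 × 1/4 = 84.75
  yellow smooth: 339 × 1/4 = 84.75
  yellow shrunken: 339 × 1/4 = 84.75
χ² = Σ (O − E)² / E
  purple smooth: (80 − 84.75)² / 84.75 = 0.2662
  purple shrunken: (79 − 84.75)² / 84.75 = 0.3901
  yellow smooth: (84 − 84.75)² / 84.75 = 0.0066
  yellow shrunken: (96 − 84.75)² / 84.75 = 1.4934
χ² = 0.2662 + 0.3901 + 0.0066 + 1.4934 = 2.1563 ≈ 2.156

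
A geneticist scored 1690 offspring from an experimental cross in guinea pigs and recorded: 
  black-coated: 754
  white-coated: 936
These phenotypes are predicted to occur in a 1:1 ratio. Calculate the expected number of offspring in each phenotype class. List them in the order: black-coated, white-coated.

The 1:1 ratio has 2 parts, so with N = 1690 the expected counts are:
  black-coated: 1690 × 1/2 = 845
  white-coated: 1690 × 1/2 = 845

845, 845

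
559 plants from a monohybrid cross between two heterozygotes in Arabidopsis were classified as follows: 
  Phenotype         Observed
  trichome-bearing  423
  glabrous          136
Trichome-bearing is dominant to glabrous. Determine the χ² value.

For a monohybrid cross between heterozygotes with complete dominance, the expected phenotypic ratio is 3:1.
Total ratio parts = 4. Expected numbers out of 559:
  trichome-bearing: 559 × 3/4 = 419.25
  glabrous: 559 × 1/4 = 139.75
χ² = Σ (O − E)² / E
  trichome-bearing: (423 − 419.25)² / 419.25 = 0.0335
  glabrous: (136 − 139.75)² / 139.75 = 0.1006
χ² = 0.0335 + 0.1006 = 0.1341 ≈ 0.134

0.134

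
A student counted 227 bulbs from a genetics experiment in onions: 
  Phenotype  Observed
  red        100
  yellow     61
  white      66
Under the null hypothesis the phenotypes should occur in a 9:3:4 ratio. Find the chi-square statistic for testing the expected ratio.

Total ratio parts = 16. Expected numbers out of 227:
  red: 227 × 9/16 = 127.6875
  yellow: 227 × 3/16 = 42.5625
  white: 227 × 4/16 = 56.75
χ² = Σ (O − E)² / E
  red: (100 − 127.6875)² / 127.6875 = 6.0037
  yellow: (61 − 42.5625)² / 42.5625 = 7.9869
  white: (66 − 56.75)² / 56.75 = 1.5077
χ² = 6.0037 + 7.9869 + 1.5077 = 15.4983 ≈ 15.498

15.498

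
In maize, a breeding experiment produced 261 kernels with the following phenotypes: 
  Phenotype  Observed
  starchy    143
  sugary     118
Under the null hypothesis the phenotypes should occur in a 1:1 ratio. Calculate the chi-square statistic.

2.395

Total ratio parts = 2. Expected numbers out of 261:
  starchy: 261 × 1/2 = 130.5
  sugary: 261 × 1/2 = 130.5
χ² = Σ (O − E)² / E
  starchy: (143 − 130.5)² / 130.5 = 1.1973
  sugary: (118 − 130.5)² / 130.5 = 1.1973
χ² = 1.1973 + 1.1973 = 2.3946 ≈ 2.395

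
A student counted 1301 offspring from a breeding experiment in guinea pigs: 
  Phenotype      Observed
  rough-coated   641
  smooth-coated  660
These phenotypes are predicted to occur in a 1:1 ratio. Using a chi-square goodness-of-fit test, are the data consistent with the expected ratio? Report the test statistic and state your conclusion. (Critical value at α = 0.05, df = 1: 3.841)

Expected counts for N = 1301 under a 1:1 ratio (total parts = 2):
  rough-coated: 1301 × 1/2 = 650.5
  smooth-coated: 1301 × 1/2 = 650.5
χ² = Σ (O − E)² / E
  rough-coated: (641 − 650.5)² / 650.5 = 0.1387
  smooth-coated: (660 − 650.5)² / 650.5 = 0.1387
χ² = 0.1387 + 0.1387 = 0.2774 ≈ 0.277
Degrees of freedom = 2 − 1 = 1; critical value at α = 0.05 is 3.841.
Since 0.277 < 3.841, we fail to reject the null hypothesis — the data are consistent with the 1:1 ratio.

0.277; consistent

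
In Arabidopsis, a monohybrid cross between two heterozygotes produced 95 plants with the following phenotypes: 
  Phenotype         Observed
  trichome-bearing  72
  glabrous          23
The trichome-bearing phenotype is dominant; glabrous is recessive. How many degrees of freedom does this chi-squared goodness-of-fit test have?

For a monohybrid cross between heterozygotes with complete dominance, the expected phenotypic ratio is 3:1.
A goodness-of-fit test with 2 phenotype classes has df = 2 − 1 = 1.

1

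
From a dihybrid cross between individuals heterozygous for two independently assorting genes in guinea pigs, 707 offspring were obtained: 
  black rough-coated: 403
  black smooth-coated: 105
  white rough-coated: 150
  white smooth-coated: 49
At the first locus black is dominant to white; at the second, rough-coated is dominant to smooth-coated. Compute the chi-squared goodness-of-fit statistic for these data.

A dihybrid F₂ with independent assortment and complete dominance at both loci gives a 9:3:3:1 phenotypic ratio.
Total ratio parts = 16. Expected numbers out of 707:
  black rough-coated: 707 × 9/16 = 397.6875
  black smooth-coated: 707 × 3/16 = 132.5625
  white rough-coated: 707 × 3/16 = 132.5625
  white smooth-coated: 707 × 1/16 = 44.1875
χ² = Σ (O − E)² / E
  black rough-coated: (403 − 397.6875)² / 397.6875 = 0.0710
  black smooth-coated: (105 − 132.5625)² / 132.5625 = 5.7308
  white rough-coated: (150 − 132.5625)² / 132.5625 = 2.2938
  white smooth-coated: (49 − 44.1875)² / 44.1875 = 0.5241
χ² = 0.0710 + 5.7308 + 2.2938 + 0.5241 = 8.6197 ≈ 8.620

8.620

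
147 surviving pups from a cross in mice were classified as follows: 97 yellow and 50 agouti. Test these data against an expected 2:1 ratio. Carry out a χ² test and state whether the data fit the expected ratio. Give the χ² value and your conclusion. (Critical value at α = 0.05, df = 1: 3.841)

0.031; consistent

Under the 2:1 hypothesis (Σ ratio = 3, N = 147):
  yellow: 147 × 2/3 = 98
  agouti: 147 × 1/3 = 49
χ² = Σ (O − E)² / E
  yellow: (97 − 98)² / 98 = 0.0102
  agouti: (50 − 49)² / 49 = 0.0204
χ² = 0.0102 + 0.0204 = 0.0306 ≈ 0.031
Degrees of freedom = 2 − 1 = 1; critical value at α = 0.05 is 3.841.
Since 0.031 < 3.841, we fail to reject the null hypothesis — the data are consistent with the 2:1 ratio.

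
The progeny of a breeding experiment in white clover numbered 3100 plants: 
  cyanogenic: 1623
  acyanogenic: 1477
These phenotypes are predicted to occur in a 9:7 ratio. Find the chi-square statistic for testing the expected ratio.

Expected counts for N = 3100 under a 9:7 ratio (total parts = 16):
  cyanogenic: 3100 × 9/16 = 1743.75
  acyanogenic: 3100 × 7/16 = 1356.25
χ² = Σ (O − E)² / E
  cyanogenic: (1623 − 1743.75)² / 1743.75 = 8.3616
  acyanogenic: (1477 − 1356.25)² / 1356.25 = 10.7506
χ² = 8.3616 + 10.7506 = 19.1122 ≈ 19.112

19.112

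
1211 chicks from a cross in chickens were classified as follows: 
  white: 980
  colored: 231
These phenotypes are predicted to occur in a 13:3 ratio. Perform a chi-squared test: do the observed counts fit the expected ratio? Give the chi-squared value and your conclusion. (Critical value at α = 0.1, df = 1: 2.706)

The 13:3 ratio has 16 parts, so with N = 1211 the expected counts are:
  white: 1211 × 13/16 = 983.9375
  colored: 1211 × 3/16 = 227.0625
χ² = Σ (O − E)² / E
  white: (980 − 983.9375)² / 983.9375 = 0.0158
  colored: (231 − 227.0625)² / 227.0625 = 0.0683
χ² = 0.0158 + 0.0683 = 0.0841 ≈ 0.084
Degrees of freedom = 2 − 1 = 1; critical value at α = 0.1 is 2.706.
Since 0.084 < 2.706, we fail to reject the null hypothesis — the data are consistent with the 13:3 ratio.

0.084; consistent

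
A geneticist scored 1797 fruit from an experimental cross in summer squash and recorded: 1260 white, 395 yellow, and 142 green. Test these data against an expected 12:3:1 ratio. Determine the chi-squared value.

Total ratio parts = 16. Expected numbers out of 1797:
  white: 1797 × 12/16 = 1347.75
  yellow: 1797 × 3/16 = 336.9375
  green: 1797 × 1/16 = 112.3125
χ² = Σ (O − E)² / E
  white: (1260 − 1347.75)² / 1347.75 = 5.7133
  yellow: (395 − 336.9375)² / 336.9375 = 10.0056
  green: (142 − 112.3125)² / 112.3125 = 7.8473
χ² = 5.7133 + 10.0056 + 7.8473 = 23.5662 ≈ 23.566

23.566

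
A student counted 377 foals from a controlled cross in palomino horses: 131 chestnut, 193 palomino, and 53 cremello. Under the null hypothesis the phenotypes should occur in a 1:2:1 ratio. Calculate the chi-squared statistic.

Under the 1:2:1 hypothesis (Σ ratio = 4, N = 377):
  chestnut: 377 × 1/4 = 94.25
  palomino: 377 × 2/4 = 188.5
  cremello: 377 × 1/4 = 94.25
χ² = Σ (O − E)² / E
  chestnut: (131 − 94.25)² / 94.25 = 14.3296
  palomino: (193 − 188.5)² / 188.5 = 0.1074
  cremello: (53 − 94.25)² / 94.25 = 18.0537
χ² = 14.3296 + 0.1074 + 18.0537 = 32.4907 ≈ 32.491

32.491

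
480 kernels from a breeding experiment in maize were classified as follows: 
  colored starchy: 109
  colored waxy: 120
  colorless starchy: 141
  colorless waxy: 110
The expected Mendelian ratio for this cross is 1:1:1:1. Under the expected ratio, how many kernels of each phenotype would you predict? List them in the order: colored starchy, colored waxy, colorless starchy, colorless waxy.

The 1:1:1:1 ratio has 4 parts, so with N = 480 the expected counts are:
  colored starchy: 480 × 1/4 = 120
  colored waxy: 480 × 1/4 = 120
  colorless starchy: 480 × 1/4 = 120
  colorless waxy: 480 × 1/4 = 120

120, 120, 120, 120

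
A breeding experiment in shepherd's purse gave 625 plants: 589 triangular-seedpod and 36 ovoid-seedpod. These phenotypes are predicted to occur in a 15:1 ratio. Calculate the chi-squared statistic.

Expected counts for N = 625 under a 15:1 ratio (total parts = 16):
  triangular-seedpod: 625 × 15/16 = 585.9375
  ovoid-seedpod: 625 × 1/16 = 39.0625
χ² = Σ (O − E)² / E
  triangular-seedpod: (589 − 585.9375)² / 585.9375 = 0.0160
  ovoid-seedpod: (36 − 39.0625)² / 39.0625 = 0.2401
χ² = 0.0160 + 0.2401 = 0.2561 ≈ 0.256

0.256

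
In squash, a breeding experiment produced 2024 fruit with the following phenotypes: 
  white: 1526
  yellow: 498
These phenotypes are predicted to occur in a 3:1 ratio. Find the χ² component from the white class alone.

0.042

Under the 3:1 hypothesis (Σ ratio = 4, N = 2024):
  white: 2024 × 3/4 = 1518
  yellow: 2024 × 1/4 = 506
Contribution of white: (1526 − 1518)² / 1518 = 0.0422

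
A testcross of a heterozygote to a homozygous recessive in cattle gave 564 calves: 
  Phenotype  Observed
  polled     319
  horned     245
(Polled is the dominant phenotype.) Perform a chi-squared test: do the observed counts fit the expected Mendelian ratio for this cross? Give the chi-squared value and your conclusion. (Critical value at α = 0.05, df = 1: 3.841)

9.709; not consistent

A testcross of a heterozygote (Aa × aa) gives a 1:1 phenotypic ratio.
Under the 1:1 hypothesis (Σ ratio = 2, N = 564):
  polled: 564 × 1/2 = 282
  horned: 564 × 1/2 = 282
χ² = Σ (O − E)² / E
  polled: (319 − 282)² / 282 = 4.8546
  horned: (245 − 282)² / 282 = 4.8546
χ² = 4.8546 + 4.8546 = 9.7092 ≈ 9.709
Degrees of freedom = 2 − 1 = 1; critical value at α = 0.05 is 3.841.
Since 9.709 > 3.841, we reject the null hypothesis — the data do not fit the 1:1 ratio.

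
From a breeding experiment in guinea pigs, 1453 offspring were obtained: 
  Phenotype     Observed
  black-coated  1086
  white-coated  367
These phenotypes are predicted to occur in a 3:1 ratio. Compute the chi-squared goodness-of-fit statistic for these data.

Under the 3:1 hypothesis (Σ ratio = 4, N = 1453):
  black-coated: 1453 × 3/4 = 1089.75
  white-coated: 1453 × 1/4 = 363.25
χ² = Σ (O − E)² / E
  black-coated: (1086 − 1089.75)² / 1089.75 = 0.0129
  white-coated: (367 − 363.25)² / 363.25 = 0.0387
χ² = 0.0129 + 0.0387 = 0.0516 ≈ 0.052

0.052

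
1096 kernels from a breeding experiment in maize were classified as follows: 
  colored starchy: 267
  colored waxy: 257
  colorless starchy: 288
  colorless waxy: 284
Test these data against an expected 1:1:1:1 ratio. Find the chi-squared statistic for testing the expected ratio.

2.314

Under the 1:1:1:1 hypothesis (Σ ratio = 4, N = 1096):
  colored starchy: 1096 × 1/4 = 274
  colored waxy: 1096 × 1/4 = 274
  colorless starchy: 1096 × 1/4 = 274
  colorless waxy: 1096 × 1/4 = 274
χ² = Σ (O − E)² / E
  colored starchy: (267 − 274)² / 274 = 0.1788
  colored waxy: (257 − 274)² / 274 = 1.0547
  colorless starchy: (288 − 274)² / 274 = 0.7153
  colorless waxy: (284 − 274)² / 274 = 0.3650
χ² = 0.1788 + 1.0547 + 0.7153 + 0.3650 = 2.3138 ≈ 2.314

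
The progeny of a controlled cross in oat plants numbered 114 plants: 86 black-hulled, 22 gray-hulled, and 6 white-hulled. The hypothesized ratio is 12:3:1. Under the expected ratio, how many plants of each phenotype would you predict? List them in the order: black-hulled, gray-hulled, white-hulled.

85.5, 21.375, 7.125

The 12:3:1 ratio has 16 parts, so with N = 114 the expected counts are:
  black-hulled: 114 × 12/16 = 85.5
  gray-hulled: 114 × 3/16 = 21.375
  white-hulled: 114 × 1/16 = 7.125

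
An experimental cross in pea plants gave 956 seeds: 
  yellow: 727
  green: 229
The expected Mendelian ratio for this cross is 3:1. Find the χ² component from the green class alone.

0.418

The 3:1 ratio has 4 parts, so with N = 956 the expected counts are:
  yellow: 956 × 3/4 = 717
  green: 956 × 1/4 = 239
Contribution of green: (229 − 239)² / 239 = 0.4184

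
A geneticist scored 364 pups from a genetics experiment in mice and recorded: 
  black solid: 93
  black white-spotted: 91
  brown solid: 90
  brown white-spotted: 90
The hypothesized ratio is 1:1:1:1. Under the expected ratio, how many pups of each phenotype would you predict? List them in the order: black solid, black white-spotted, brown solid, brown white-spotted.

91, 91, 91, 91

The 1:1:1:1 ratio has 4 parts, so with N = 364 the expected counts are:
  black solid: 364 × 1/4 = 91
  black white-spotted: 364 × 1/4 = 91
  brown solid: 364 × 1/4 = 91
  brown white-spotted: 364 × 1/4 = 91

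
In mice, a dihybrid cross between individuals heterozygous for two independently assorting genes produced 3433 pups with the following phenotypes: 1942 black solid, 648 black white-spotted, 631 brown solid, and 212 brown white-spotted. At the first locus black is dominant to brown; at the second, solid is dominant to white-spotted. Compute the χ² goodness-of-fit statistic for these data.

0.372

A dihybrid F₂ with independent assortment and complete dominance at both loci gives a 9:3:3:1 phenotypic ratio.
Total ratio parts = 16. Expected numbers out of 3433:
  black solid: 3433 × 9/16 = 1931.0625
  black white-spotted: 3433 × 3/16 = 643.6875
  brown solid: 3433 × 3/16 = 643.6875
  brown white-spotted: 3433 × 1/16 = 214.5625
χ² = Σ (O − E)² / E
  black solid: (1942 − 1931.0625)² / 1931.0625 = 0.0619
  black white-spotted: (648 − 643.6875)² / 643.6875 = 0.0289
  brown solid: (631 − 643.6875)² / 643.6875 = 0.2501
  brown white-spotted: (212 − 214.5625)² / 214.5625 = 0.0306
χ² = 0.0619 + 0.0289 + 0.2501 + 0.0306 = 0.3715 ≈ 0.372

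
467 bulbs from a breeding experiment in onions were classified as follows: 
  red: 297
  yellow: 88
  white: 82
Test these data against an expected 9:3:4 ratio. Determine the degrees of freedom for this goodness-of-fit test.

A goodness-of-fit test with 3 phenotype classes has df = 3 − 1 = 2.

2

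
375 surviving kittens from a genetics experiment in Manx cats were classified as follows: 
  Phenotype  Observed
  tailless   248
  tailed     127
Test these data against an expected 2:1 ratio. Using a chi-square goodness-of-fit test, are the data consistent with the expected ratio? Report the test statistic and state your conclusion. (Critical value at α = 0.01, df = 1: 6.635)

0.048; consistent

Under the 2:1 hypothesis (Σ ratio = 3, N = 375):
  tailless: 375 × 2/3 = 250
  tailed: 375 × 1/3 = 125
χ² = Σ (O − E)² / E
  tailless: (248 − 250)² / 250 = 0.0160
  tailed: (127 − 125)² / 125 = 0.0320
χ² = 0.0160 + 0.0320 = 0.048
Degrees of freedom = 2 − 1 = 1; critical value at α = 0.01 is 6.635.
Since 0.048 < 6.635, we fail to reject the null hypothesis — the data are consistent with the 2:1 ratio.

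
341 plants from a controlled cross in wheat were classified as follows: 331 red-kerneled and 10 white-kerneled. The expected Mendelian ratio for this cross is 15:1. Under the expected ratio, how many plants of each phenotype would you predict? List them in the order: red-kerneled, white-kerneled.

319.6875, 21.3125

The 15:1 ratio has 16 parts, so with N = 341 the expected counts are:
  red-kerneled: 341 × 15/16 = 319.6875
  white-kerneled: 341 × 1/16 = 21.3125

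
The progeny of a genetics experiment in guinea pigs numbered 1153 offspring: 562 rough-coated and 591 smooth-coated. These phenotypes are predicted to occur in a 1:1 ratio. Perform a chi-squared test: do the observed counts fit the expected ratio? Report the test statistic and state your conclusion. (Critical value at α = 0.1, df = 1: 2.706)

Expected counts for N = 1153 under a 1:1 ratio (total parts = 2):
  rough-coated: 1153 × 1/2 = 576.5
  smooth-coated: 1153 × 1/2 = 576.5
χ² = Σ (O − E)² / E
  rough-coated: (562 − 576.5)² / 576.5 = 0.3647
  smooth-coated: (591 − 576.5)² / 576.5 = 0.3647
χ² = 0.3647 + 0.3647 = 0.7294 ≈ 0.729
Degrees of freedom = 2 − 1 = 1; critical value at α = 0.1 is 2.706.
Since 0.729 < 2.706, we fail to reject the null hypothesis — the data are consistent with the 1:1 ratio.

0.729; consistent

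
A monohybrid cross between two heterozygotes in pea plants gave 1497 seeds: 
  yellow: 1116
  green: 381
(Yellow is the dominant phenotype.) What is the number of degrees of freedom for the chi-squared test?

For a monohybrid cross between heterozygotes with complete dominance, the expected phenotypic ratio is 3:1.
A goodness-of-fit test with 2 phenotype classes has df = 2 − 1 = 1.

1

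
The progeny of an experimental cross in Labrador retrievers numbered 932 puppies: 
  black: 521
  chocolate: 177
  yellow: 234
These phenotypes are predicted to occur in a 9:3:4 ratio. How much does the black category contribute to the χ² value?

0.020

The 9:3:4 ratio has 16 parts, so with N = 932 the expected counts are:
  black: 932 × 9/16 = 524.25
  chocolate: 932 × 3/16 = 174.75
  yellow: 932 × 4/16 = 233
Contribution of black: (521 − 524.25)² / 524.25 = 0.0201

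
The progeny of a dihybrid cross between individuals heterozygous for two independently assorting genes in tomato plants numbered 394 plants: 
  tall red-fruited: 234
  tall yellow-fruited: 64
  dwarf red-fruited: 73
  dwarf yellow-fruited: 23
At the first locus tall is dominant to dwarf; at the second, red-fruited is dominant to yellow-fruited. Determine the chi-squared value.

A dihybrid F₂ with independent assortment and complete dominance at both loci gives a 9:3:3:1 phenotypic ratio.
The 9:3:3:1 ratio has 16 parts, so with N = 394 the expected counts are:
  tall red-fruited: 394 × 9/16 = 221.625
  tall yellow-fruited: 394 × 3/16 = 73.875
  dwarf red-fruited: 394 × 3/16 = 73.875
  dwarf yellow-fruited: 394 × 1/16 = 24.625
χ² = Σ (O − E)² / E
  tall red-fruited: (234 − 221.625)² / 221.625 = 0.6910
  tall yellow-fruited: (64 − 73.875)² / 73.875 = 1.3200
  dwarf red-fruited: (73 − 73.875)² / 73.875 = 0.0104
  dwarf yellow-fruited: (23 − 24.625)² / 24.625 = 0.1072
χ² = 0.6910 + 1.3200 + 0.0104 + 0.1072 = 2.1286 ≈ 2.129

2.129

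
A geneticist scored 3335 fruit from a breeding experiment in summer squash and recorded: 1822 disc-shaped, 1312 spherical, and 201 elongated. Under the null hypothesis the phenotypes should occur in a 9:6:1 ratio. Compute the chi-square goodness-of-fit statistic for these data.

Expected counts for N = 3335 under a 9:6:1 ratio (total parts = 16):
  disc-shaped: 3335 × 9/16 = 1875.9375
  spherical: 3335 × 6/16 = 1250.625
  elongated: 3335 × 1/16 = 208.4375
χ² = Σ (O − E)² / E
  disc-shaped: (1822 − 1875.9375)² / 1875.9375 = 1.5508
  spherical: (1312 − 1250.625)² / 1250.625 = 3.0120
  elongated: (201 − 208.4375)² / 208.4375 = 0.2654
χ² = 1.5508 + 3.0120 + 0.2654 = 4.8282 ≈ 4.828

4.828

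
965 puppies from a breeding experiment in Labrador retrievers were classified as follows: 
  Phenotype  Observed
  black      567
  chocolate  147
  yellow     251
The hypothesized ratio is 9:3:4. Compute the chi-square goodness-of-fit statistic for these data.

7.837

Expected counts for N = 965 under a 9:3:4 ratio (total parts = 16):
  black: 965 × 9/16 = 542.8125
  chocolate: 965 × 3/16 = 180.9375
  yellow: 965 × 4/16 = 241.25
χ² = Σ (O − E)² / E
  black: (567 − 542.8125)² / 542.8125 = 1.0778
  chocolate: (147 − 180.9375)² / 180.9375 = 6.3655
  yellow: (251 − 241.25)² / 241.25 = 0.3940
χ² = 1.0778 + 6.3655 + 0.3940 = 7.8373 ≈ 7.837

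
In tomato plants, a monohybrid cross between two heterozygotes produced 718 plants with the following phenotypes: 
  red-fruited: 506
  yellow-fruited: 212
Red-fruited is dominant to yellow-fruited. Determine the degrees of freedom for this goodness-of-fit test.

For a monohybrid cross between heterozygotes with complete dominance, the expected phenotypic ratio is 3:1.
A goodness-of-fit test with 2 phenotype classes has df = 2 − 1 = 1.

1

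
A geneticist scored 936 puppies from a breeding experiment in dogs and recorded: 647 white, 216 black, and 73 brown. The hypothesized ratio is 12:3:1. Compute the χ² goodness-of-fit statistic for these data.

Under the 12:3:1 hypothesis (Σ ratio = 16, N = 936):
  white: 936 × 12/16 = 702
  black: 936 × 3/16 = 175.5
  brown: 936 × 1/16 = 58.5
χ² = Σ (O − E)² / E
  white: (647 − 702)² / 702 = 4.3091
  black: (216 − 175.5)² / 175.5 = 9.3462
  brown: (73 − 58.5)² / 58.5 = 3.5940
χ² = 4.3091 + 9.3462 + 3.5940 = 17.2493 ≈ 17.249

17.249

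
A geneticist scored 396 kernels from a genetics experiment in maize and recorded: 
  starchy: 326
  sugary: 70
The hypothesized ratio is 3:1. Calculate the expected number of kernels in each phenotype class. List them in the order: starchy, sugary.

297, 99

Total ratio parts = 4. Expected numbers out of 396:
  starchy: 396 × 3/4 = 297
  sugary: 396 × 1/4 = 99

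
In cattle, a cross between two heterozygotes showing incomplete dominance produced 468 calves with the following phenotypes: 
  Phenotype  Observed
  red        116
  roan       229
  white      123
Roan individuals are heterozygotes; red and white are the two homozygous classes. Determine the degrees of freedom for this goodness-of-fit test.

With incomplete dominance, a heterozygote × heterozygote cross gives a 1:2:1 phenotypic ratio.
A goodness-of-fit test with 3 phenotype classes has df = 3 − 1 = 2.

2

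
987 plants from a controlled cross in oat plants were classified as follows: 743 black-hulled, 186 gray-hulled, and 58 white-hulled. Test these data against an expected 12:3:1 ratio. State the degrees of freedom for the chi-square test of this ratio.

A goodness-of-fit test with 3 phenotype classes has df = 3 − 1 = 2.

2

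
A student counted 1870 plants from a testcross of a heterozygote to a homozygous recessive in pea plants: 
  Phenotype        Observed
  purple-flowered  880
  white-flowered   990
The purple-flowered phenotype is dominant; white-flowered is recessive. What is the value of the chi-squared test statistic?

A testcross of a heterozygote (Aa × aa) gives a 1:1 phenotypic ratio.
The 1:1 ratio has 2 parts, so with N = 1870 the expected counts are:
  purple-flowered: 1870 × 1/2 = 935
  white-flowered: 1870 × 1/2 = 935
χ² = Σ (O − E)² / E
  purple-flowered: (880 − 935)² / 935 = 3.2353
  white-flowered: (990 − 935)² / 935 = 3.2353
χ² = 3.2353 + 3.2353 = 6.4706 ≈ 6.471

6.471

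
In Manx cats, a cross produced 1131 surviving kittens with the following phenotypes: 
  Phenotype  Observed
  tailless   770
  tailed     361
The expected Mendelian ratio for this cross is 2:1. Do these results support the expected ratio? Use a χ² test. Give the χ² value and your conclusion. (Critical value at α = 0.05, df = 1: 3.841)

Total ratio parts = 3. Expected numbers out of 1131:
  tailless: 1131 × 2/3 = 754
  tailed: 1131 × 1/3 = 377
χ² = Σ (O − E)² / E
  tailless: (770 − 754)² / 754 = 0.3395
  tailed: (361 − 377)² / 377 = 0.6790
χ² = 0.3395 + 0.6790 = 1.0185 ≈ 1.019
Degrees of freedom = 2 − 1 = 1; critical value at α = 0.05 is 3.841.
Since 1.019 < 3.841, we fail to reject the null hypothesis — the data are consistent with the 2:1 ratio.

1.019; consistent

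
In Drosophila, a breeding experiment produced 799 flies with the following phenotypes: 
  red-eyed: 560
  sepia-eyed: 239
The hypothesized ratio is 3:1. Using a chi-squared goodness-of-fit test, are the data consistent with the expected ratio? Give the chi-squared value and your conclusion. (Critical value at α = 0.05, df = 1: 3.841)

The 3:1 ratio has 4 parts, so with N = 799 the expected counts are:
  red-eyed: 799 × 3/4 = 599.25
  sepia-eyed: 799 × 1/4 = 199.75
χ² = Σ (O − E)² / E
  red-eyed: (560 − 599.25)² / 599.25 = 2.5708
  sepia-eyed: (239 − 199.75)² / 199.75 = 7.7125
χ² = 2.5708 + 7.7125 = 10.2833 ≈ 10.283
Degrees of freedom = 2 − 1 = 1; critical value at α = 0.05 is 3.841.
Since 10.283 > 3.841, we reject the null hypothesis — the data do not fit the 3:1 ratio.

10.283; not consistent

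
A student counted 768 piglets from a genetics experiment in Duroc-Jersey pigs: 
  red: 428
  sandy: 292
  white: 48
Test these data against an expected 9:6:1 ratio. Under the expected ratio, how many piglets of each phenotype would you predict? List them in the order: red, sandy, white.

Under the 9:6:1 hypothesis (Σ ratio = 16, N = 768):
  red: 768 × 9/16 = 432
  sandy: 768 × 6/16 = 288
  white: 768 × 1/16 = 48

432, 288, 48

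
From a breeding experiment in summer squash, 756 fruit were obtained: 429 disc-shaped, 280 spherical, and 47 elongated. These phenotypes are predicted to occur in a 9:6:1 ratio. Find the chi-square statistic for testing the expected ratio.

0.078

Total ratio parts = 16. Expected numbers out of 756:
  disc-shaped: 756 × 9/16 = 425.25
  spherical: 756 × 6/16 = 283.5
  elongated: 756 × 1/16 = 47.25
χ² = Σ (O − E)² / E
  disc-shaped: (429 − 425.25)² / 425.25 = 0.0331
  spherical: (280 − 283.5)² / 283.5 = 0.0432
  elongated: (47 − 47.25)² / 47.25 = 0.0013
χ² = 0.0331 + 0.0432 + 0.0013 = 0.0776 ≈ 0.078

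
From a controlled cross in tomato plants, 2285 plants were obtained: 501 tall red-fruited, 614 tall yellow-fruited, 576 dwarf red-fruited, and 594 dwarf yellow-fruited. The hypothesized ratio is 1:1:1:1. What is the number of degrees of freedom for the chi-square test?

A goodness-of-fit test with 4 phenotype classes has df = 4 − 1 = 3.

3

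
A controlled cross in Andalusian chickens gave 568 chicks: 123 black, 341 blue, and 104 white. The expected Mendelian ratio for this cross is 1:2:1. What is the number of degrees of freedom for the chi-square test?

2

A goodness-of-fit test with 3 phenotype classes has df = 3 − 1 = 2.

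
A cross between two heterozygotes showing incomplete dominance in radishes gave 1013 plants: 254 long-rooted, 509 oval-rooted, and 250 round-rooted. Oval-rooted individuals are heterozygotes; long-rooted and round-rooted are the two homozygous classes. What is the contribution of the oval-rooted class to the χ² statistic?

With incomplete dominance, a heterozygote × heterozygote cross gives a 1:2:1 phenotypic ratio.
Under the 1:2:1 hypothesis (Σ ratio = 4, N = 1013):
  long-rooted: 1013 × 1/4 = 253.25
  oval-rooted: 1013 × 2/4 = 506.5
  round-rooted: 1013 × 1/4 = 253.25
Contribution of oval-rooted: (509 − 506.5)² / 506.5 = 0.0123

0.012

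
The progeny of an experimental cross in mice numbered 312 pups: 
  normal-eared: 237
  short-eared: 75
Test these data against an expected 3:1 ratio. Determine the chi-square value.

0.154

The 3:1 ratio has 4 parts, so with N = 312 the expected counts are:
  normal-eared: 312 × 3/4 = 234
  short-eared: 312 × 1/4 = 78
χ² = Σ (O − E)² / E
  normal-eared: (237 − 234)² / 234 = 0.0385
  short-eared: (75 − 78)² / 78 = 0.1154
χ² = 0.0385 + 0.1154 = 0.1539 ≈ 0.154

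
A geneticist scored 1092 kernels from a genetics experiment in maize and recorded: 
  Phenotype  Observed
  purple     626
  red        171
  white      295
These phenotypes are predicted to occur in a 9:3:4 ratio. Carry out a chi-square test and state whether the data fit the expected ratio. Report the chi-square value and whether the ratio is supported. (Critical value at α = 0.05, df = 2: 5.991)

7.561; not consistent

Total ratio parts = 16. Expected numbers out of 1092:
  purple: 1092 × 9/16 = 614.25
  red: 1092 × 3/16 = 204.75
  white: 1092 × 4/16 = 273
χ² = Σ (O − E)² / E
  purple: (626 − 614.25)² / 614.25 = 0.2248
  red: (171 − 204.75)² / 204.75 = 5.5632
  white: (295 − 273)² / 273 = 1.7729
χ² = 0.2248 + 5.5632 + 1.7729 = 7.5609 ≈ 7.561
Degrees of freedom = 3 − 1 = 2; critical value at α = 0.05 is 5.991.
Since 7.561 > 5.991, we reject the null hypothesis — the data do not fit the 9:3:4 ratio.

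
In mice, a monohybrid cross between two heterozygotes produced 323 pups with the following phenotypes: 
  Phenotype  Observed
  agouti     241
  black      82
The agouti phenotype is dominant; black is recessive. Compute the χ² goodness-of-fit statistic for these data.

For a monohybrid cross between heterozygotes with complete dominance, the expected phenotypic ratio is 3:1.
Expected counts for N = 323 under a 3:1 ratio (total parts = 4):
  agouti: 323 × 3/4 = 242.25
  black: 323 × 1/4 = 80.75
χ² = Σ (O − E)² / E
  agouti: (241 − 242.25)² / 242.25 = 0.0064
  black: (82 − 80.75)² / 80.75 = 0.0193
χ² = 0.0064 + 0.0193 = 0.0257 ≈ 0.026

0.026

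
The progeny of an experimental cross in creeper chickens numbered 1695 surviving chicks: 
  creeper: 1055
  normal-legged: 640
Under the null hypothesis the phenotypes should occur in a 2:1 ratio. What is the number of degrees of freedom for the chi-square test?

A goodness-of-fit test with 2 phenotype classes has df = 2 − 1 = 1.

1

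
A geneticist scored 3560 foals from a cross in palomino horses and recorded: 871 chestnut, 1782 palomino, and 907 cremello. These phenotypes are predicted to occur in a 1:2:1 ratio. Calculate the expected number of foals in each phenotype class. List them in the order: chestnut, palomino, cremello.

Under the 1:2:1 hypothesis (Σ ratio = 4, N = 3560):
  chestnut: 3560 × 1/4 = 890
  palomino: 3560 × 2/4 = 1780
  cremello: 3560 × 1/4 = 890

890, 1780, 890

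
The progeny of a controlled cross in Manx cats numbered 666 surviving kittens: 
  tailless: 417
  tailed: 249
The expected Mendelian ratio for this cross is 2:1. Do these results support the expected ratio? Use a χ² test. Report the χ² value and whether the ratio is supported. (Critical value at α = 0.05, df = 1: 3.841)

4.926; not consistent

Total ratio parts = 3. Expected numbers out of 666:
  tailless: 666 × 2/3 = 444
  tailed: 666 × 1/3 = 222
χ² = Σ (O − E)² / E
  tailless: (417 − 444)² / 444 = 1.6419
  tailed: (249 − 222)² / 222 = 3.2838
χ² = 1.6419 + 3.2838 = 4.9257 ≈ 4.926
Degrees of freedom = 2 − 1 = 1; critical value at α = 0.05 is 3.841.
Since 4.926 > 3.841, we reject the null hypothesis — the data do not fit the 2:1 ratio.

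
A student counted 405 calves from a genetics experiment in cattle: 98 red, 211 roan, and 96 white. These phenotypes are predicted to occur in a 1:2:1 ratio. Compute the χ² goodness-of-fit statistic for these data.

0.733

Total ratio parts = 4. Expected numbers out of 405:
  red: 405 × 1/4 = 101.25
  roan: 405 × 2/4 = 202.5
  white: 405 × 1/4 = 101.25
χ² = Σ (O − E)² / E
  red: (98 − 101.25)² / 101.25 = 0.1043
  roan: (211 − 202.5)² / 202.5 = 0.3568
  white: (96 − 101.25)² / 101.25 = 0.2722
χ² = 0.1043 + 0.3568 + 0.2722 = 0.7333 ≈ 0.733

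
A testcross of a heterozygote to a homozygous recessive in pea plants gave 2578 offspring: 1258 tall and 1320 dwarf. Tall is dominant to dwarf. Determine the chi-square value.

1.491

A testcross of a heterozygote (Aa × aa) gives a 1:1 phenotypic ratio.
Under the 1:1 hypothesis (Σ ratio = 2, N = 2578):
  tall: 2578 × 1/2 = 1289
  dwarf: 2578 × 1/2 = 1289
χ² = Σ (O − E)² / E
  tall: (1258 − 1289)² / 1289 = 0.7455
  dwarf: (1320 − 1289)² / 1289 = 0.7455
χ² = 0.7455 + 0.7455 = 1.491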